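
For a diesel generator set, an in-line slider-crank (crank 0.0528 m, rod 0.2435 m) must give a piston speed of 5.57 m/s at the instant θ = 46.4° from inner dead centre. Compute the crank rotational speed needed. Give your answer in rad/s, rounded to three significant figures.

For an in-line slider-crank, |v_piston| = rω|sinθ|·[1 + r cosθ/√(L² − r² sin²θ)].
With r = 0.0528 m, L = 0.2435 m, θ = 46.4°: the bracketed kinematic factor |dx/dθ| = 0.044026 m.
ω = v/|dx/dθ| = 5.57/0.044026 = 126.52 rad/s.

127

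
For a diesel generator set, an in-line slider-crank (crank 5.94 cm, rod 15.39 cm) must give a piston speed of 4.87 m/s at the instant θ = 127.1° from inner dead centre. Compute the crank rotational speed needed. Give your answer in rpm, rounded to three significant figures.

For an in-line slider-crank, |v_piston| = rω|sinθ|·[1 + r cosθ/√(L² − r² sin²θ)].
With r = 0.0594 m, L = 0.1539 m, θ = 127.1°: the bracketed kinematic factor |dx/dθ| = 0.035783 m.
ω = v/|dx/dθ| = 4.87/0.035783 = 136.1 rad/s.
N = 60ω/(2π) = 1299.6 rpm.

1300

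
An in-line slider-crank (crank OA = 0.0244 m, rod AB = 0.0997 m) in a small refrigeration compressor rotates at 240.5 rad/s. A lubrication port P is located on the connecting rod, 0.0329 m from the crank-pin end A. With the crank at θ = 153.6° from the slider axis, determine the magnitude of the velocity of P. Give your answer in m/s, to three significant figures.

ω = 240.5 rad/s.  Crank-pin speed |V_A| = rω = 5.8682 m/s, perpendicular to OA.
Rod angle: sinφ = −(r/L) sinθ ⇒ φ = -6.247°; ω_rod = −rω cosθ/√(L²−r²sin²θ) = +53.035 rad/s.
V_P = V_A + ω_rod × AP, with AP = 0.0329 m along the rod.
Components: V_Px = −rω sinθ − a·ω_rod·sinφ = -2.4193 m/s;  V_Py = rω cosθ + a·ω_rod·cosφ = -3.5217 m/s.
|V_P| = √(V_Px² + V_Py²) = 4.2727 m/s.

4.27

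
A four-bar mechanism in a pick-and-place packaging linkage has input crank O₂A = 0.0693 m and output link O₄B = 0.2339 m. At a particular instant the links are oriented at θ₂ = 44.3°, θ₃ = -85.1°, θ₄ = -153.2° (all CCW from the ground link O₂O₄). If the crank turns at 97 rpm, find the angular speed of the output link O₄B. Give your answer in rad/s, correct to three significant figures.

2.51

ω₂ = 10.16 rad/s (from 97 rpm).
Differentiating the loop-closure r₂e^{iθ₂}+r₃e^{iθ₃}=r₁+r₄e^{iθ₄} gives r₂ω₂e^{iθ₂}+r₃ω₃e^{iθ₃}=r₄ω₄e^{iθ₄}.
Eliminating the other unknown: ω₄ = r₂ω₂ sin(θ₂−θ₃) / [r₄ sin(θ₄−θ₃)].
Numerator sine = +0.77273; denominator sine = -0.92784.
Result = 0.0693·10.16·(+0.77273) / (0.2339·(-0.92784)) = -2.5065 rad/s; magnitude 2.5065 rad/s.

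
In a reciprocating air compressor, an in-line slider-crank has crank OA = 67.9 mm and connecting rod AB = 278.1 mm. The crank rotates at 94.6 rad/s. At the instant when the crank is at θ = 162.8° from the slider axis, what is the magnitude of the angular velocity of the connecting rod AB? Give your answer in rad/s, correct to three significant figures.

22.1

ω = 94.6 rad/s
The rod makes angle φ with the slider axis where L sinφ = r sinθ; differentiating, L cosφ·φ̇ = r ω cosθ.
L cosφ = √(L² − r² sin²θ) = 0.27737 m.
|ω_rod| = r ω |cosθ| / √(L² − r² sin²θ) = 0.0679·94.6·0.95528/0.27737 = 22.122 rad/s.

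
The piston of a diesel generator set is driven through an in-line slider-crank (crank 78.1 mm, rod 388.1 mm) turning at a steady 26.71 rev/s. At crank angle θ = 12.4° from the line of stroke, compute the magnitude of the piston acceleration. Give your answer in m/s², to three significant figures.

2550

ω = 2π·26.7 = 167.8 rad/s
x(θ) = r cosθ + √(L² − r² sin²θ); with ω constant, a = ω²·d²x/dθ².
d²x/dθ² = −r cosθ − r²(cos2θ)/√u − r⁴ sin²2θ/(4u^{3/2}),  u = L² − r² sin²θ = 0.15034 m².
Substituting r = 0.0781 m, L = 0.3881 m, θ = 12.4°: d²x/dθ² = -0.090587 m.
a = ω²·d²x/dθ² = (167.8)²·(-0.090587) = -2551.4 m/s²;  |a| = 2551.4 m/s².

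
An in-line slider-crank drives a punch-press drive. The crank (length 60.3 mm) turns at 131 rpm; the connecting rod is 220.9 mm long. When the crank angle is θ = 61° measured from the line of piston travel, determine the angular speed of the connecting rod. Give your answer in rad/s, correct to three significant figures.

ω = 13.72 rad/s (converted from 131 rpm).
The rod makes angle φ with the slider axis where L sinφ = r sinθ; differentiating, L cosφ·φ̇ = r ω cosθ.
L cosφ = √(L² − r² sin²θ) = 0.21451 m.
|ω_rod| = r ω |cosθ| / √(L² − r² sin²θ) = 0.0603·13.72·0.48481/0.21451 = 1.8696 rad/s.

1.87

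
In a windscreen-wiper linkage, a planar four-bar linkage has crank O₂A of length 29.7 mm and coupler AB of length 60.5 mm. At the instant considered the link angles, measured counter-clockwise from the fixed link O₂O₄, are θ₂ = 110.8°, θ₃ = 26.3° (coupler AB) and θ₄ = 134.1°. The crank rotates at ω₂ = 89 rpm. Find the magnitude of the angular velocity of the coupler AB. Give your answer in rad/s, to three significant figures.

ω₂ = 9.32 rad/s (from 89 rpm).
Differentiating the loop-closure r₂e^{iθ₂}+r₃e^{iθ₃}=r₁+r₄e^{iθ₄} gives r₂ω₂e^{iθ₂}+r₃ω₃e^{iθ₃}=r₄ω₄e^{iθ₄}.
Eliminating the other unknown: ω₃ = r₂ω₂ sin(θ₄−θ₂) / [r₃ sin(θ₃−θ₄)].
Numerator sine = +0.39555; denominator sine = -0.95213.
Result = 0.0297·9.32·(+0.39555) / (0.0605·(-0.95213)) = -1.9007 rad/s; magnitude 1.9007 rad/s.

1.90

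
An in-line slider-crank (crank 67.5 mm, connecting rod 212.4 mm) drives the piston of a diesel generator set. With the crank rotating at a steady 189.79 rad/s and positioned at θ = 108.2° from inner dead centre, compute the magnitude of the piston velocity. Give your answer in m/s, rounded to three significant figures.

ω = 189.8 rad/s
For an in-line slider-crank, x = r cosθ + √(L² − r² sin²θ), so v = −rω sinθ·[1 + r cosθ/√(L² − r² sin²θ)].
With r = 0.0675 m, L = 0.2124 m, θ = 108.2°: √(L² − r² sin²θ) = 0.20249 m.
v = −0.0675·189.8·0.94997·[1 + 0.0675·-0.31233/0.20249] = -10.903 m/s.
|v| = 10.903 m/s.

10.9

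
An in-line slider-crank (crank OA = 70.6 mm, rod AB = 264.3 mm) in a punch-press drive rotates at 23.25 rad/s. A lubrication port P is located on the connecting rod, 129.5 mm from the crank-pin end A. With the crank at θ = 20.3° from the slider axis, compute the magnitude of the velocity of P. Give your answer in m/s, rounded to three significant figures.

ω = 23.25 rad/s.  Crank-pin speed |V_A| = rω = 1.6414 m/s, perpendicular to OA.
Rod angle: sinφ = −(r/L) sinθ ⇒ φ = -5.317°; ω_rod = −rω cosθ/√(L²−r²sin²θ) = -5.85 rad/s.
V_P = V_A + ω_rod × AP, with AP = 0.1295 m along the rod.
Components: V_Px = −rω sinθ − a·ω_rod·sinφ = -0.63968 m/s;  V_Py = rω cosθ + a·ω_rod·cosφ = +0.78518 m/s.
|V_P| = √(V_Px² + V_Py²) = 1.0128 m/s.

1.01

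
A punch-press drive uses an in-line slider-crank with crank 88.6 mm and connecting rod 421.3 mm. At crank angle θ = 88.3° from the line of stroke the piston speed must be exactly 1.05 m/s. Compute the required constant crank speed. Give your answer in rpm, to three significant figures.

113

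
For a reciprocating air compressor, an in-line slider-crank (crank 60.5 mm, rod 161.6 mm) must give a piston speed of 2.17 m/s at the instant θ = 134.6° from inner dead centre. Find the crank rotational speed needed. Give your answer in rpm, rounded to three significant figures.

For an in-line slider-crank, |v_piston| = rω|sinθ|·[1 + r cosθ/√(L² − r² sin²θ)].
With r = 0.0605 m, L = 0.1616 m, θ = 134.6°: the bracketed kinematic factor |dx/dθ| = 0.031329 m.
ω = v/|dx/dθ| = 2.17/0.031329 = 69.266 rad/s.
N = 60ω/(2π) = 661.44 rpm.

661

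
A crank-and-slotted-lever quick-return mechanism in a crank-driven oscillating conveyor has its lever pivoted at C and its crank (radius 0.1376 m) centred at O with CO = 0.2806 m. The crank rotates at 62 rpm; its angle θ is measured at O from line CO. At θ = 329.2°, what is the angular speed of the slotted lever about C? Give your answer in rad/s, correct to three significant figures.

2.06

ω = 6.493 rad/s (from 62 rpm).
Crank pin A relative to C: A = (d + r cosθ, r sinθ); lever angle φ = atan2(r sinθ, d + r cosθ).
Differentiating tanφ: φ̇ = rω(d cosθ + r)/(d² + r² + 2dr cosθ).
d² + r² + 2dr cosθ = |CA|² = 0.164 m²;  d cosθ + r = +0.37862 m.
|ω_lever| = |0.1376·6.493·+0.37862| / 0.164 = 2.0625 rad/s.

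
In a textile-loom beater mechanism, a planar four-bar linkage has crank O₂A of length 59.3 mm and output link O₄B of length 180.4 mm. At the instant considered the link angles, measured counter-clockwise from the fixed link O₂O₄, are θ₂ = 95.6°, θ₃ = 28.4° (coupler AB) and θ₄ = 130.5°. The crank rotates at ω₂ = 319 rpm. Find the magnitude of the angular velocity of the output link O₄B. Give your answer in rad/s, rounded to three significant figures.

ω₂ = 33.41 rad/s (from 319 rpm).
Differentiating the loop-closure r₂e^{iθ₂}+r₃e^{iθ₃}=r₁+r₄e^{iθ₄} gives r₂ω₂e^{iθ₂}+r₃ω₃e^{iθ₃}=r₄ω₄e^{iθ₄}.
Eliminating the other unknown: ω₄ = r₂ω₂ sin(θ₂−θ₃) / [r₄ sin(θ₄−θ₃)].
Numerator sine = +0.92186; denominator sine = +0.97778.
Result = 0.0593·33.41·(+0.92186) / (0.1804·(+0.97778)) = +10.353 rad/s; magnitude 10.353 rad/s.

10.4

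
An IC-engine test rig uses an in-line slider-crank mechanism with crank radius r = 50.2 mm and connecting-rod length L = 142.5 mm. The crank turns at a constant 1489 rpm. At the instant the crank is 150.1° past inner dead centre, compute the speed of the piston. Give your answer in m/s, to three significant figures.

2.69

ω = 2π·1489/60 = 155.9 rad/s
For an in-line slider-crank, x = r cosθ + √(L² − r² sin²θ), so v = −rω sinθ·[1 + r cosθ/√(L² − r² sin²θ)].
With r = 0.0502 m, L = 0.1425 m, θ = 150.1°: √(L² − r² sin²θ) = 0.14029 m.
v = −0.0502·155.9·0.49849·[1 + 0.0502·-0.86690/0.14029] = -2.6915 m/s.
|v| = 2.6915 m/s.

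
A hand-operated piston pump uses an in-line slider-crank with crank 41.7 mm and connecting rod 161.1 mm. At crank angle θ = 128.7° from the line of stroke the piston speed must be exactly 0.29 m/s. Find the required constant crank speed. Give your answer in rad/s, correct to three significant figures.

For an in-line slider-crank, |v_piston| = rω|sinθ|·[1 + r cosθ/√(L² − r² sin²θ)].
With r = 0.0417 m, L = 0.1611 m, θ = 128.7°: the bracketed kinematic factor |dx/dθ| = 0.027166 m.
ω = v/|dx/dθ| = 0.29/0.027166 = 10.675 rad/s.

10.7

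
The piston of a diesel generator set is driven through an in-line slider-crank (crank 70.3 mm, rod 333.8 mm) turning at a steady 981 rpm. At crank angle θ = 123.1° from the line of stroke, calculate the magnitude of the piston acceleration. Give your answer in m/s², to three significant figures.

ω = 2π·981/60 = 102.7 rad/s
x(θ) = r cosθ + √(L² − r² sin²θ); with ω constant, a = ω²·d²x/dθ².
d²x/dθ² = −r cosθ − r²(cos2θ)/√u − r⁴ sin²2θ/(4u^{3/2}),  u = L² − r² sin²θ = 0.107954 m².
Substituting r = 0.0703 m, L = 0.3338 m, θ = 123.1°: d²x/dθ² = +0.044317 m.
a = ω²·d²x/dθ² = (102.7)²·(+0.044317) = +467.7 m/s²;  |a| = 467.7 m/s².

468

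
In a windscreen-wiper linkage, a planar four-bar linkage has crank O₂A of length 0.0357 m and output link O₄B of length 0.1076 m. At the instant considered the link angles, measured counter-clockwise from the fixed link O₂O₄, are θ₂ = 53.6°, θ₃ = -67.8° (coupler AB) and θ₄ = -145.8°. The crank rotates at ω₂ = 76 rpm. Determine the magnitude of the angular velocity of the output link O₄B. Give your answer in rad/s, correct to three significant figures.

ω₂ = 7.959 rad/s (from 76 rpm).
Differentiating the loop-closure r₂e^{iθ₂}+r₃e^{iθ₃}=r₁+r₄e^{iθ₄} gives r₂ω₂e^{iθ₂}+r₃ω₃e^{iθ₃}=r₄ω₄e^{iθ₄}.
Eliminating the other unknown: ω₄ = r₂ω₂ sin(θ₂−θ₃) / [r₄ sin(θ₄−θ₃)].
Numerator sine = +0.85355; denominator sine = -0.97815.
Result = 0.0357·7.959·(+0.85355) / (0.1076·(-0.97815)) = -2.3042 rad/s; magnitude 2.3042 rad/s.

2.30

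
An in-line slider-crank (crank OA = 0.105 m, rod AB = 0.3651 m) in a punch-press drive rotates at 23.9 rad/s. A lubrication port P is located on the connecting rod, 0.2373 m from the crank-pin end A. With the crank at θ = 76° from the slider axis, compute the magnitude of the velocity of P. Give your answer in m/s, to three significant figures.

2.56

ω = 23.9 rad/s.  Crank-pin speed |V_A| = rω = 2.5095 m/s, perpendicular to OA.
Rod angle: sinφ = −(r/L) sinθ ⇒ φ = -16.203°; ω_rod = −rω cosθ/√(L²−r²sin²θ) = -1.7316 rad/s.
V_P = V_A + ω_rod × AP, with AP = 0.2373 m along the rod.
Components: V_Px = −rω sinθ − a·ω_rod·sinφ = -2.5496 m/s;  V_Py = rω cosθ + a·ω_rod·cosφ = +0.21251 m/s.
|V_P| = √(V_Px² + V_Py²) = 2.5585 m/s.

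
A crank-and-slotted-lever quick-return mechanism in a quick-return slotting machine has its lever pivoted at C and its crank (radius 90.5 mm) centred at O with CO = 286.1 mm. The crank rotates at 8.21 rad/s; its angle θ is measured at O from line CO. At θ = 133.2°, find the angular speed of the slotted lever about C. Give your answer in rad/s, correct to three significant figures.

ω = 8.21 rad/s
Crank pin A relative to C: A = (d + r cosθ, r sinθ); lever angle φ = atan2(r sinθ, d + r cosθ).
Differentiating tanφ: φ̇ = rω(d cosθ + r)/(d² + r² + 2dr cosθ).
d² + r² + 2dr cosθ = |CA|² = 0.0545948 m²;  d cosθ + r = -0.10535 m.
|ω_lever| = |0.0905·8.21·-0.10535| / 0.0545948 = 1.4337 rad/s.

1.43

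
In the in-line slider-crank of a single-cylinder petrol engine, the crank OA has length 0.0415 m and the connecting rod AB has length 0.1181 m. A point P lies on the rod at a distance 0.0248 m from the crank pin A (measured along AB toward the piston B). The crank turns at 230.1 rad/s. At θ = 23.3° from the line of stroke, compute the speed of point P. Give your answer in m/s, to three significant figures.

8.02

ω = 230.1 rad/s.  Crank-pin speed |V_A| = rω = 9.5492 m/s, perpendicular to OA.
Rod angle: sinφ = −(r/L) sinθ ⇒ φ = -7.990°; ω_rod = −rω cosθ/√(L²−r²sin²θ) = -74.99 rad/s.
V_P = V_A + ω_rod × AP, with AP = 0.0248 m along the rod.
Components: V_Px = −rω sinθ − a·ω_rod·sinφ = -4.0356 m/s;  V_Py = rω cosθ + a·ω_rod·cosφ = +6.9287 m/s.
|V_P| = √(V_Px² + V_Py²) = 8.0183 m/s.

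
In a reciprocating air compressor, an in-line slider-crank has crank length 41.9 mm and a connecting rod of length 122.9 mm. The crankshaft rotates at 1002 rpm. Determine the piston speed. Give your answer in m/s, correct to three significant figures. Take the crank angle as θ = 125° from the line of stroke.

2.87

ω = 2π·1002/60 = 104.9 rad/s
For an in-line slider-crank, x = r cosθ + √(L² − r² sin²θ), so v = −rω sinθ·[1 + r cosθ/√(L² − r² sin²θ)].
With r = 0.0419 m, L = 0.1229 m, θ = 125°: √(L² − r² sin²θ) = 0.11801 m.
v = −0.0419·104.9·0.81915·[1 + 0.0419·-0.57358/0.11801] = -2.868 m/s.
|v| = 2.868 m/s.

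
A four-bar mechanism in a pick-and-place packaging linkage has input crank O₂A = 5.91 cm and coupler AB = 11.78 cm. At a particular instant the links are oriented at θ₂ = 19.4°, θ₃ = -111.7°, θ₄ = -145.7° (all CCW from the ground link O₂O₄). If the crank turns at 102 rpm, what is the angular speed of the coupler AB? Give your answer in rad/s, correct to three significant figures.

2.46

ω₂ = 10.68 rad/s (from 102 rpm).
Differentiating the loop-closure r₂e^{iθ₂}+r₃e^{iθ₃}=r₁+r₄e^{iθ₄} gives r₂ω₂e^{iθ₂}+r₃ω₃e^{iθ₃}=r₄ω₄e^{iθ₄}.
Eliminating the other unknown: ω₃ = r₂ω₂ sin(θ₄−θ₂) / [r₃ sin(θ₃−θ₄)].
Numerator sine = -0.25713; denominator sine = +0.55919.
Result = 0.0591·10.68·(-0.25713) / (0.1178·(+0.55919)) = -2.4641 rad/s; magnitude 2.4641 rad/s.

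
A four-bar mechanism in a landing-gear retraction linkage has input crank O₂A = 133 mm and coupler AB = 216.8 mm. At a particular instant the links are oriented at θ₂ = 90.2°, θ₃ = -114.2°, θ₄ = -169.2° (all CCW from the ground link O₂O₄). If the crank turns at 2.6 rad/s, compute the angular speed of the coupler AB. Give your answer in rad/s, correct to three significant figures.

1.91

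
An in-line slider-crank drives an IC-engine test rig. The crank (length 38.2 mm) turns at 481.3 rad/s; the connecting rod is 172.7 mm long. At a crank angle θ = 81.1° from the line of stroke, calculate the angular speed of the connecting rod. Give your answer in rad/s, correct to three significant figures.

16.9

ω = 481.3 rad/s
The rod makes angle φ with the slider axis where L sinφ = r sinθ; differentiating, L cosφ·φ̇ = r ω cosθ.
L cosφ = √(L² − r² sin²θ) = 0.16853 m.
|ω_rod| = r ω |cosθ| / √(L² − r² sin²θ) = 0.0382·481.3·0.15471/0.16853 = 16.878 rad/s.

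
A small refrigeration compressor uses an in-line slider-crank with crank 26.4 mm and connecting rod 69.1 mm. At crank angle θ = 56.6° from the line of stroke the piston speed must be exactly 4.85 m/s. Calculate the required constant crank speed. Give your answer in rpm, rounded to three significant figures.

For an in-line slider-crank, |v_piston| = rω|sinθ|·[1 + r cosθ/√(L² − r² sin²θ)].
With r = 0.0264 m, L = 0.0691 m, θ = 56.6°: the bracketed kinematic factor |dx/dθ| = 0.026931 m.
ω = v/|dx/dθ| = 4.85/0.026931 = 180.09 rad/s.
N = 60ω/(2π) = 1719.7 rpm.

1720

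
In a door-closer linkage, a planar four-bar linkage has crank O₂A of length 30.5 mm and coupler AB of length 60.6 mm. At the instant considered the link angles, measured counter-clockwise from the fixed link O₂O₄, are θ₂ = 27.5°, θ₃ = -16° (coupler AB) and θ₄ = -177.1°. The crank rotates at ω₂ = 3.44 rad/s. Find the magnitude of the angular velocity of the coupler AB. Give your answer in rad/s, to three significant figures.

ω₂ = 3.44 rad/s
Differentiating the loop-closure r₂e^{iθ₂}+r₃e^{iθ₃}=r₁+r₄e^{iθ₄} gives r₂ω₂e^{iθ₂}+r₃ω₃e^{iθ₃}=r₄ω₄e^{iθ₄}.
Eliminating the other unknown: ω₃ = r₂ω₂ sin(θ₄−θ₂) / [r₃ sin(θ₃−θ₄)].
Numerator sine = +0.41628; denominator sine = +0.32392.
Result = 0.0305·3.44·(+0.41628) / (0.0606·(+0.32392)) = +2.225 rad/s; magnitude 2.225 rad/s.

2.23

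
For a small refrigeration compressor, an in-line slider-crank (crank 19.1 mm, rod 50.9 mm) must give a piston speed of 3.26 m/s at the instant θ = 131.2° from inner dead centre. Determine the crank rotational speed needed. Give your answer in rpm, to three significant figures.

For an in-line slider-crank, |v_piston| = rω|sinθ|·[1 + r cosθ/√(L² − r² sin²θ)].
With r = 0.0191 m, L = 0.0509 m, θ = 131.2°: the bracketed kinematic factor |dx/dθ| = 0.010668 m.
ω = v/|dx/dθ| = 3.26/0.010668 = 305.58 rad/s.
N = 60ω/(2π) = 2918 rpm.

2920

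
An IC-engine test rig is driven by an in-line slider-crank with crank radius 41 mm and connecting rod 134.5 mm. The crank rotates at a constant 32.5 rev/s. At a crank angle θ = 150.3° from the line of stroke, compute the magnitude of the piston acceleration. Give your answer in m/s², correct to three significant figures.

1210

ω = 2π·32.5 = 204.2 rad/s
x(θ) = r cosθ + √(L² − r² sin²θ); with ω constant, a = ω²·d²x/dθ².
d²x/dθ² = −r cosθ − r²(cos2θ)/√u − r⁴ sin²2θ/(4u^{3/2}),  u = L² − r² sin²θ = 0.0176776 m².
Substituting r = 0.041 m, L = 0.1345 m, θ = 150.3°: d²x/dθ² = +0.028955 m.
a = ω²·d²x/dθ² = (204.2)²·(+0.028955) = +1207.4 m/s²;  |a| = 1207.4 m/s².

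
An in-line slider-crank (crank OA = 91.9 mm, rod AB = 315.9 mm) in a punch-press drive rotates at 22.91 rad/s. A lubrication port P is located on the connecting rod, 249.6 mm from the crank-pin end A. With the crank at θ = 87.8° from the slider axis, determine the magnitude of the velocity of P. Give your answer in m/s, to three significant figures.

ω = 22.91 rad/s.  Crank-pin speed |V_A| = rω = 2.1054 m/s, perpendicular to OA.
Rod angle: sinφ = −(r/L) sinθ ⇒ φ = -16.900°; ω_rod = −rω cosθ/√(L²−r²sin²θ) = -0.2674 rad/s.
V_P = V_A + ω_rod × AP, with AP = 0.2496 m along the rod.
Components: V_Px = −rω sinθ − a·ω_rod·sinφ = -2.1233 m/s;  V_Py = rω cosθ + a·ω_rod·cosφ = +0.016963 m/s.
|V_P| = √(V_Px² + V_Py²) = 2.1233 m/s.

2.12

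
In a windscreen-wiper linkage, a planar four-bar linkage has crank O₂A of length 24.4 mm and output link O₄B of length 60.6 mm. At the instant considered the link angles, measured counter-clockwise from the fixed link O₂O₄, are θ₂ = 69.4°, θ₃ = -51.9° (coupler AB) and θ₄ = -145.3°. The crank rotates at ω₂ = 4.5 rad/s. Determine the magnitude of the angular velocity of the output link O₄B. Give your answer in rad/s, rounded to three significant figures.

ω₂ = 4.5 rad/s
Differentiating the loop-closure r₂e^{iθ₂}+r₃e^{iθ₃}=r₁+r₄e^{iθ₄} gives r₂ω₂e^{iθ₂}+r₃ω₃e^{iθ₃}=r₄ω₄e^{iθ₄}.
Eliminating the other unknown: ω₄ = r₂ω₂ sin(θ₂−θ₃) / [r₄ sin(θ₄−θ₃)].
Numerator sine = +0.85446; denominator sine = -0.99824.
Result = 0.0244·4.5·(+0.85446) / (0.0606·(-0.99824)) = -1.5509 rad/s; magnitude 1.5509 rad/s.

1.55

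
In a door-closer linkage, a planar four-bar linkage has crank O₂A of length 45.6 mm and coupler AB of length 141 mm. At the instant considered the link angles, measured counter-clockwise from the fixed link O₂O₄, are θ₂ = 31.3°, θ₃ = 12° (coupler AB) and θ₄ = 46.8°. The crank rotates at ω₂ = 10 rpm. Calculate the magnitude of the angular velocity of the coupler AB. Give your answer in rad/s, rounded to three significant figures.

0.159

ω₂ = 1.047 rad/s (from 10 rpm).
Differentiating the loop-closure r₂e^{iθ₂}+r₃e^{iθ₃}=r₁+r₄e^{iθ₄} gives r₂ω₂e^{iθ₂}+r₃ω₃e^{iθ₃}=r₄ω₄e^{iθ₄}.
Eliminating the other unknown: ω₃ = r₂ω₂ sin(θ₄−θ₂) / [r₃ sin(θ₃−θ₄)].
Numerator sine = +0.26724; denominator sine = -0.57071.
Result = 0.0456·1.047·(+0.26724) / (0.141·(-0.57071)) = -0.15858 rad/s; magnitude 0.15858 rad/s.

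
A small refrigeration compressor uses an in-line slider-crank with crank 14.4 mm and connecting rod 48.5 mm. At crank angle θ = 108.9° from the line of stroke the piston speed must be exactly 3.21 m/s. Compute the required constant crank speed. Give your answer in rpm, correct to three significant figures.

For an in-line slider-crank, |v_piston| = rω|sinθ|·[1 + r cosθ/√(L² − r² sin²θ)].
With r = 0.0144 m, L = 0.0485 m, θ = 108.9°: the bracketed kinematic factor |dx/dθ| = 0.012258 m.
ω = v/|dx/dθ| = 3.21/0.012258 = 261.86 rad/s.
N = 60ω/(2π) = 2500.6 rpm.

2500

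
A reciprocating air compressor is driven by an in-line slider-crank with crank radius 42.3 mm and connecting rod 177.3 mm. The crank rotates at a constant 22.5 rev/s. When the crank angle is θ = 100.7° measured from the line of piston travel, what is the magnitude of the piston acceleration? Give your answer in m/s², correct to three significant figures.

ω = 2π·22.5 = 141.4 rad/s
x(θ) = r cosθ + √(L² − r² sin²θ); with ω constant, a = ω²·d²x/dθ².
d²x/dθ² = −r cosθ − r²(cos2θ)/√u − r⁴ sin²2θ/(4u^{3/2}),  u = L² − r² sin²θ = 0.0297077 m².
Substituting r = 0.0423 m, L = 0.1773 m, θ = 100.7°: d²x/dθ² = +0.017498 m.
a = ω²·d²x/dθ² = (141.4)²·(+0.017498) = +349.72 m/s²;  |a| = 349.72 m/s².

350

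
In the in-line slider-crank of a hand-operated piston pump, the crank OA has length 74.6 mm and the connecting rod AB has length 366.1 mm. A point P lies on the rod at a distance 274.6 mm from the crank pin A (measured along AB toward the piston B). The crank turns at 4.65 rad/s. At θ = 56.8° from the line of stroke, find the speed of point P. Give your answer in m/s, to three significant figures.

ω = 4.65 rad/s.  Crank-pin speed |V_A| = rω = 0.34689 m/s, perpendicular to OA.
Rod angle: sinφ = −(r/L) sinθ ⇒ φ = -9.817°; ω_rod = −rω cosθ/√(L²−r²sin²θ) = -0.52654 rad/s.
V_P = V_A + ω_rod × AP, with AP = 0.2746 m along the rod.
Components: V_Px = −rω sinθ − a·ω_rod·sinφ = -0.31492 m/s;  V_Py = rω cosθ + a·ω_rod·cosφ = +0.047473 m/s.
|V_P| = √(V_Px² + V_Py²) = 0.31848 m/s.

0.318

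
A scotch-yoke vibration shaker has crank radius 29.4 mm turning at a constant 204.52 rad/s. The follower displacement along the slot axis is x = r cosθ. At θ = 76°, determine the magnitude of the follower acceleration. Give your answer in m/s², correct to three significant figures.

ω = 204.5 rad/s
x = r cosθ ⇒ ẍ = −rω² cosθ (ω constant).
|a| = rω²|cosθ| = 0.0294·(204.5)²·|cos 76°| = 297.5 m/s².

298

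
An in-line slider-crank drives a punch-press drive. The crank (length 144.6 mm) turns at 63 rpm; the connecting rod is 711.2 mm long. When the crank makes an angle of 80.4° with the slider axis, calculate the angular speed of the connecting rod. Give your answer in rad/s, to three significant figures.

0.228

ω = 6.597 rad/s (converted from 63 rpm).
The rod makes angle φ with the slider axis where L sinφ = r sinθ; differentiating, L cosφ·φ̇ = r ω cosθ.
L cosφ = √(L² − r² sin²θ) = 0.69676 m.
|ω_rod| = r ω |cosθ| / √(L² − r² sin²θ) = 0.1446·6.597·0.16677/0.69676 = 0.22833 rad/s.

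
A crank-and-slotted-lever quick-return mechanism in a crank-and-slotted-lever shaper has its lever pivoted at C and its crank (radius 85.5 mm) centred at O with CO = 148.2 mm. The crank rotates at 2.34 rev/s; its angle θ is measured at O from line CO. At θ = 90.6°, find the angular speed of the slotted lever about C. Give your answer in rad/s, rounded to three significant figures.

ω = 14.7 rad/s (from 2.34 rev/s).
Crank pin A relative to C: A = (d + r cosθ, r sinθ); lever angle φ = atan2(r sinθ, d + r cosθ).
Differentiating tanφ: φ̇ = rω(d cosθ + r)/(d² + r² + 2dr cosθ).
d² + r² + 2dr cosθ = |CA|² = 0.0290081 m²;  d cosθ + r = +0.083948 m.
|ω_lever| = |0.0855·14.7·+0.083948| / 0.0290081 = 3.6379 rad/s.

3.64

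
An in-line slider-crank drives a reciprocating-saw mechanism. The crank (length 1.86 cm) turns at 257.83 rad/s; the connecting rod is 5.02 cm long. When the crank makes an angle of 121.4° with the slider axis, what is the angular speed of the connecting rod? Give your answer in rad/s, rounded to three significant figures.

ω = 257.8 rad/s
The rod makes angle φ with the slider axis where L sinφ = r sinθ; differentiating, L cosφ·φ̇ = r ω cosθ.
L cosφ = √(L² − r² sin²θ) = 0.047623 m.
|ω_rod| = r ω |cosθ| / √(L² − r² sin²θ) = 0.0186·257.8·0.52101/0.047623 = 52.465 rad/s.

52.5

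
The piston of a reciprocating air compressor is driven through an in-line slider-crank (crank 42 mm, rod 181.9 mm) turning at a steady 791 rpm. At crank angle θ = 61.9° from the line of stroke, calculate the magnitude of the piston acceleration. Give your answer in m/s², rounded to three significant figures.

98.6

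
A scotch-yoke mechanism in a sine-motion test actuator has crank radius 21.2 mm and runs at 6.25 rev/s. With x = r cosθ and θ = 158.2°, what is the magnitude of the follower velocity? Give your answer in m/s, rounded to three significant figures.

0.309

ω = 39.27 rad/s (from 6.25 rev/s).
x = r cosθ ⇒ ẋ = −rω sinθ.
|v| = rω|sinθ| = 0.0212·39.27·|sin 158.2°| = 0.30917 m/s.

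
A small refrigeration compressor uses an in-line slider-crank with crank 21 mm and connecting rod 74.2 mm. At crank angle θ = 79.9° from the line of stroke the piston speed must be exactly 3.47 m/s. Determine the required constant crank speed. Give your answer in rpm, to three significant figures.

For an in-line slider-crank, |v_piston| = rω|sinθ|·[1 + r cosθ/√(L² − r² sin²θ)].
With r = 0.021 m, L = 0.0742 m, θ = 79.9°: the bracketed kinematic factor |dx/dθ| = 0.021743 m.
ω = v/|dx/dθ| = 3.47/0.021743 = 159.59 rad/s.
N = 60ω/(2π) = 1524 rpm.

1520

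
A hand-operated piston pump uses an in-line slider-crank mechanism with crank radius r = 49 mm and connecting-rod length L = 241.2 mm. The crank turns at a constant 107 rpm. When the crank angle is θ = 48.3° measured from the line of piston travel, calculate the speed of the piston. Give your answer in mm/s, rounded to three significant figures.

466

ω = 2π·107/60 = 11.21 rad/s
For an in-line slider-crank, x = r cosθ + √(L² − r² sin²θ), so v = −rω sinθ·[1 + r cosθ/√(L² − r² sin²θ)].
With r = 0.049 m, L = 0.2412 m, θ = 48.3°: √(L² − r² sin²θ) = 0.23841 m.
v = −0.049·11.21·0.74664·[1 + 0.049·0.66523/0.23841] = -0.46599 m/s.
|v| = 0.46599 m/s = 465.99 mm/s.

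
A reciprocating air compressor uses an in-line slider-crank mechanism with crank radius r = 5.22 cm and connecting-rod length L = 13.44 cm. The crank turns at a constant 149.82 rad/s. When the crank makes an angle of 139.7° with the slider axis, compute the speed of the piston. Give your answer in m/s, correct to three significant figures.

ω = 149.8 rad/s
For an in-line slider-crank, x = r cosθ + √(L² − r² sin²θ), so v = −rω sinθ·[1 + r cosθ/√(L² − r² sin²θ)].
With r = 0.0522 m, L = 0.1344 m, θ = 139.7°: √(L² − r² sin²θ) = 0.13009 m.
v = −0.0522·149.8·0.64679·[1 + 0.0522·-0.76267/0.13009] = -3.5103 m/s.
|v| = 3.5103 m/s.

3.51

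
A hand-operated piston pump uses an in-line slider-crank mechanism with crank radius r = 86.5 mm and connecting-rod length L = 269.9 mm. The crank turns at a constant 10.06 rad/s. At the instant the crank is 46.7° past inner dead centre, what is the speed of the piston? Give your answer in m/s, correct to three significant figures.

ω = 10.06 rad/s
For an in-line slider-crank, x = r cosθ + √(L² − r² sin²θ), so v = −rω sinθ·[1 + r cosθ/√(L² − r² sin²θ)].
With r = 0.0865 m, L = 0.2699 m, θ = 46.7°: √(L² − r² sin²θ) = 0.26246 m.
v = −0.0865·10.06·0.72777·[1 + 0.0865·0.68582/0.26246] = -0.77645 m/s.
|v| = 0.77645 m/s.

0.776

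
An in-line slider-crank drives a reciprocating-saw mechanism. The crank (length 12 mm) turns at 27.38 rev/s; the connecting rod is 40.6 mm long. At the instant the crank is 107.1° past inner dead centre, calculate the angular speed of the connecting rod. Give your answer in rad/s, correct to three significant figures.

15.6

ω = 172 rad/s (converted from 27.38 rev/s).
The rod makes angle φ with the slider axis where L sinφ = r sinθ; differentiating, L cosφ·φ̇ = r ω cosθ.
L cosφ = √(L² − r² sin²θ) = 0.038946 m.
|ω_rod| = r ω |cosθ| / √(L² − r² sin²θ) = 0.012·172·0.29404/0.038946 = 15.586 rad/s.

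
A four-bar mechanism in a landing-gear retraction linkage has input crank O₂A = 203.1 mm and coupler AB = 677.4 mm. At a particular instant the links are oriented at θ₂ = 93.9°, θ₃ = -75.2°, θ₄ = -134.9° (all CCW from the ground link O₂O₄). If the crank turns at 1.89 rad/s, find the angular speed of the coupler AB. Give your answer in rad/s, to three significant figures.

ω₂ = 1.89 rad/s
Differentiating the loop-closure r₂e^{iθ₂}+r₃e^{iθ₃}=r₁+r₄e^{iθ₄} gives r₂ω₂e^{iθ₂}+r₃ω₃e^{iθ₃}=r₄ω₄e^{iθ₄}.
Eliminating the other unknown: ω₃ = r₂ω₂ sin(θ₄−θ₂) / [r₃ sin(θ₃−θ₄)].
Numerator sine = +0.75241; denominator sine = +0.86340.
Result = 0.2031·1.89·(+0.75241) / (0.6774·(+0.86340)) = +0.49383 rad/s; magnitude 0.49383 rad/s.

0.494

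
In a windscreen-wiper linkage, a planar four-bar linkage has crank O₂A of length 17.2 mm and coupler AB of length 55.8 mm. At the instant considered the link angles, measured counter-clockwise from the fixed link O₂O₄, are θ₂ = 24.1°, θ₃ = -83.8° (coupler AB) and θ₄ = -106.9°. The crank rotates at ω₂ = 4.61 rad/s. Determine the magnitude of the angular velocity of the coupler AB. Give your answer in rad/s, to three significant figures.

ω₂ = 4.61 rad/s
Differentiating the loop-closure r₂e^{iθ₂}+r₃e^{iθ₃}=r₁+r₄e^{iθ₄} gives r₂ω₂e^{iθ₂}+r₃ω₃e^{iθ₃}=r₄ω₄e^{iθ₄}.
Eliminating the other unknown: ω₃ = r₂ω₂ sin(θ₄−θ₂) / [r₃ sin(θ₃−θ₄)].
Numerator sine = -0.75471; denominator sine = +0.39234.
Result = 0.0172·4.61·(-0.75471) / (0.0558·(+0.39234)) = -2.7335 rad/s; magnitude 2.7335 rad/s.

2.73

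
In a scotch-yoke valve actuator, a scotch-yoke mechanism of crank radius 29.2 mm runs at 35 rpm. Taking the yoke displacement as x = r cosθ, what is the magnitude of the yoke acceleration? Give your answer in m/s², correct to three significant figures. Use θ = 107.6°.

ω = 3.665 rad/s (from 35 rpm).
x = r cosθ ⇒ ẍ = −rω² cosθ (ω constant).
|a| = rω²|cosθ| = 0.0292·(3.665)²·|cos 107.6°| = 0.11861 m/s².

0.119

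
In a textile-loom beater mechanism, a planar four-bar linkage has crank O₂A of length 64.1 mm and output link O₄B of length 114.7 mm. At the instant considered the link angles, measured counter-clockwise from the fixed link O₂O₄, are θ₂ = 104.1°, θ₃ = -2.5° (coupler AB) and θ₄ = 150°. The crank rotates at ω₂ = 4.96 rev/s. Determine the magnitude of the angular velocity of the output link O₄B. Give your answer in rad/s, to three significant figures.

ω₂ = 31.16 rad/s (from 4.96 rev/s).
Differentiating the loop-closure r₂e^{iθ₂}+r₃e^{iθ₃}=r₁+r₄e^{iθ₄} gives r₂ω₂e^{iθ₂}+r₃ω₃e^{iθ₃}=r₄ω₄e^{iθ₄}.
Eliminating the other unknown: ω₄ = r₂ω₂ sin(θ₂−θ₃) / [r₄ sin(θ₄−θ₃)].
Numerator sine = +0.95832; denominator sine = +0.46175.
Result = 0.0641·31.16·(+0.95832) / (0.1147·(+0.46175)) = +36.146 rad/s; magnitude 36.146 rad/s.

36.1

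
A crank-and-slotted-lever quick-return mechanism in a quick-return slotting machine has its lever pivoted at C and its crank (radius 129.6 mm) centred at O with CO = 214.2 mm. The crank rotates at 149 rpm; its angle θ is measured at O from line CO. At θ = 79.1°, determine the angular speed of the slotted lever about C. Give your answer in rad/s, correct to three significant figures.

4.70

ω = 15.6 rad/s (from 149 rpm).
Crank pin A relative to C: A = (d + r cosθ, r sinθ); lever angle φ = atan2(r sinθ, d + r cosθ).
Differentiating tanφ: φ̇ = rω(d cosθ + r)/(d² + r² + 2dr cosθ).
d² + r² + 2dr cosθ = |CA|² = 0.0731765 m²;  d cosθ + r = +0.1701 m.
|ω_lever| = |0.1296·15.6·+0.1701| / 0.0731765 = 4.7007 rad/s.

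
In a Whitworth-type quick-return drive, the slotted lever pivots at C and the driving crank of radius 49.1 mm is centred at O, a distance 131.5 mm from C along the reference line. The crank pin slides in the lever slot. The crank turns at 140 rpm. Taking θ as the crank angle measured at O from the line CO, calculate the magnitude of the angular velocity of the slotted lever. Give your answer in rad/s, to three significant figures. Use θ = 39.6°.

ω = 14.66 rad/s (from 140 rpm).
Crank pin A relative to C: A = (d + r cosθ, r sinθ); lever angle φ = atan2(r sinθ, d + r cosθ).
Differentiating tanφ: φ̇ = rω(d cosθ + r)/(d² + r² + 2dr cosθ).
d² + r² + 2dr cosθ = |CA|² = 0.0296529 m²;  d cosθ + r = +0.15042 m.
|ω_lever| = |0.0491·14.66·+0.15042| / 0.0296529 = 3.6516 rad/s.

3.65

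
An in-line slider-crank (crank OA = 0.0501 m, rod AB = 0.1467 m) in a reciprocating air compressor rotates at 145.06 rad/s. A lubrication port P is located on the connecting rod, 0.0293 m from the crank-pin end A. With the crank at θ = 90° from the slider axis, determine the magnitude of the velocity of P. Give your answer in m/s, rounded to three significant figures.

7.27

ω = 145.1 rad/s.  Crank-pin speed |V_A| = rω = 7.2675 m/s, perpendicular to OA.
Rod angle: sinφ = −(r/L) sinθ ⇒ φ = -19.969°; ω_rod = −rω cosθ/√(L²−r²sin²θ) = -3.2275e-15 rad/s.
V_P = V_A + ω_rod × AP, with AP = 0.0293 m along the rod.
Components: V_Px = −rω sinθ − a·ω_rod·sinφ = -7.2675 m/s;  V_Py = rω cosθ + a·ω_rod·cosφ = +3.5613e-16 m/s.
|V_P| = √(V_Px² + V_Py²) = 7.2675 m/s.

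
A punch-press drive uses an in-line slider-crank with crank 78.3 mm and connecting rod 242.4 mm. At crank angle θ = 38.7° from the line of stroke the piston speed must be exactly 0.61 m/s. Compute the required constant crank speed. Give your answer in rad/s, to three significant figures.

9.91

For an in-line slider-crank, |v_piston| = rω|sinθ|·[1 + r cosθ/√(L² − r² sin²θ)].
With r = 0.0783 m, L = 0.2424 m, θ = 38.7°: the bracketed kinematic factor |dx/dθ| = 0.061558 m.
ω = v/|dx/dθ| = 0.61/0.061558 = 9.9094 rad/s.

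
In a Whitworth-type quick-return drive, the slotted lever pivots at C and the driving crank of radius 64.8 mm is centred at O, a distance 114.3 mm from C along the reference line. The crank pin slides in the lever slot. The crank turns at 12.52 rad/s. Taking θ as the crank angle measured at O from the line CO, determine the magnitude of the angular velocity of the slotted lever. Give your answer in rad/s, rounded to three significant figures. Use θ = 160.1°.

ω = 12.52 rad/s
Crank pin A relative to C: A = (d + r cosθ, r sinθ); lever angle φ = atan2(r sinθ, d + r cosθ).
Differentiating tanφ: φ̇ = rω(d cosθ + r)/(d² + r² + 2dr cosθ).
d² + r² + 2dr cosθ = |CA|² = 0.00333478 m²;  d cosθ + r = -0.042675 m.
|ω_lever| = |0.0648·12.52·-0.042675| / 0.00333478 = 10.382 rad/s.

10.4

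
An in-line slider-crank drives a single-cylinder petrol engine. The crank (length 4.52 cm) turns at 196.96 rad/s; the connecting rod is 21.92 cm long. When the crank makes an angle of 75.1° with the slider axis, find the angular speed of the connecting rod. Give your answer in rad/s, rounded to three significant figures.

10.7

ω = 197 rad/s
The rod makes angle φ with the slider axis where L sinφ = r sinθ; differentiating, L cosφ·φ̇ = r ω cosθ.
L cosφ = √(L² − r² sin²θ) = 0.2148 m.
|ω_rod| = r ω |cosθ| / √(L² − r² sin²θ) = 0.0452·197·0.25713/0.2148 = 10.657 rad/s.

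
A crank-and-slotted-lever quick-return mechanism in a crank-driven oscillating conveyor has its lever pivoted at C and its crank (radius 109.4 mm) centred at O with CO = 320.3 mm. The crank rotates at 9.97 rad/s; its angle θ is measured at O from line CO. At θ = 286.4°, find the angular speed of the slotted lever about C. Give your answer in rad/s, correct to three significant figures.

1.62

ω = 9.97 rad/s
Crank pin A relative to C: A = (d + r cosθ, r sinθ); lever angle φ = atan2(r sinθ, d + r cosθ).
Differentiating tanφ: φ̇ = rω(d cosθ + r)/(d² + r² + 2dr cosθ).
d² + r² + 2dr cosθ = |CA|² = 0.134347 m²;  d cosθ + r = +0.19983 m.
|ω_lever| = |0.1094·9.97·+0.19983| / 0.134347 = 1.6224 rad/s.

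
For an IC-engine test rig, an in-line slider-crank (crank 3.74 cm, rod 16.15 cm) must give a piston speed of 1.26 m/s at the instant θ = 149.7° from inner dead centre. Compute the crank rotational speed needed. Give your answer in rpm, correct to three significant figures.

798

For an in-line slider-crank, |v_piston| = rω|sinθ|·[1 + r cosθ/√(L² − r² sin²θ)].
With r = 0.0374 m, L = 0.1615 m, θ = 149.7°: the bracketed kinematic factor |dx/dθ| = 0.015071 m.
ω = v/|dx/dθ| = 1.26/0.015071 = 83.607 rad/s.
N = 60ω/(2π) = 798.39 rpm.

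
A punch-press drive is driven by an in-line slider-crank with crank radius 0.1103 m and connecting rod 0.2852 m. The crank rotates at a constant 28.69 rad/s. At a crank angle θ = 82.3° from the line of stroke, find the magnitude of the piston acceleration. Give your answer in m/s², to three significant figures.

24.4

ω = 28.69 rad/s
x(θ) = r cosθ + √(L² − r² sin²θ); with ω constant, a = ω²·d²x/dθ².
d²x/dθ² = −r cosθ − r²(cos2θ)/√u − r⁴ sin²2θ/(4u^{3/2}),  u = L² − r² sin²θ = 0.0693914 m².
Substituting r = 0.1103 m, L = 0.2852 m, θ = 82.3°: d²x/dθ² = +0.029605 m.
a = ω²·d²x/dθ² = (28.69)²·(+0.029605) = +24.368 m/s²;  |a| = 24.368 m/s².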